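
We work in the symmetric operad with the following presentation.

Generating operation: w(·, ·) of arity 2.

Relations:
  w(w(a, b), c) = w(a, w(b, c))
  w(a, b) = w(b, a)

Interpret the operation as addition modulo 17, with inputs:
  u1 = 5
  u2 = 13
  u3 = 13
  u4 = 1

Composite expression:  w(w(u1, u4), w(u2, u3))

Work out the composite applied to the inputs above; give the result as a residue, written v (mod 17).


w(u1, u4) = 6
w(u2, u3) = 9
w(w(u1, u4), w(u2, u3)) = 15

15 (mod 17)


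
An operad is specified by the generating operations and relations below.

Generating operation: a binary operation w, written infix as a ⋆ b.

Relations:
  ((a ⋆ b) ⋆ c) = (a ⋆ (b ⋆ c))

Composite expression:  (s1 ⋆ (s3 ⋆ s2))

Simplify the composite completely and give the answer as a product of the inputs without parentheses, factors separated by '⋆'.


s1 ⋆ s3 ⋆ s2

Under associativity of w, the answer is the s's in reading order.
(s3 ⋆ s2) collapses to s3 ⋆ s2
(s1 ⋆ (s3 ⋆ s2)) collapses to s1 ⋆ s3 ⋆ s2


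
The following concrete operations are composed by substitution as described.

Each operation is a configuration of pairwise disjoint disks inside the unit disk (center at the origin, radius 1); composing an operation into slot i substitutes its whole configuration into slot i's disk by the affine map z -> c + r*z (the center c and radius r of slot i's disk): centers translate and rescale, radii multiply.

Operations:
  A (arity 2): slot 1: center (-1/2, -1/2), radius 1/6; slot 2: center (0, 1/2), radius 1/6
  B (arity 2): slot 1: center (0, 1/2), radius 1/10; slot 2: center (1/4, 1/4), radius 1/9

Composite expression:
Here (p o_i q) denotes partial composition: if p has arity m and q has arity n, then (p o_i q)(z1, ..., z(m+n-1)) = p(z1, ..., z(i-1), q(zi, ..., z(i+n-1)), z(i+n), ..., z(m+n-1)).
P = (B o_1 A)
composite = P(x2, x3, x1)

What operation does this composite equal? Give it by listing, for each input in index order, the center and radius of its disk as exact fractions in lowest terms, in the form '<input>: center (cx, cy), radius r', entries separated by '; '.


Only the slot chain above each x matters under B; compose those maps.
x2: after 2 affine steps, its disk has center (-1/20, 9/20), radius 1/60
x3: after 2 affine steps, its disk has center (0, 11/20), radius 1/60
x1: after 1 affine step, its disk has center (1/4, 1/4), radius 1/9

x1: center (1/4, 1/4), radius 1/9; x2: center (-1/20, 9/20), radius 1/60; x3: center (0, 11/20), radius 1/60


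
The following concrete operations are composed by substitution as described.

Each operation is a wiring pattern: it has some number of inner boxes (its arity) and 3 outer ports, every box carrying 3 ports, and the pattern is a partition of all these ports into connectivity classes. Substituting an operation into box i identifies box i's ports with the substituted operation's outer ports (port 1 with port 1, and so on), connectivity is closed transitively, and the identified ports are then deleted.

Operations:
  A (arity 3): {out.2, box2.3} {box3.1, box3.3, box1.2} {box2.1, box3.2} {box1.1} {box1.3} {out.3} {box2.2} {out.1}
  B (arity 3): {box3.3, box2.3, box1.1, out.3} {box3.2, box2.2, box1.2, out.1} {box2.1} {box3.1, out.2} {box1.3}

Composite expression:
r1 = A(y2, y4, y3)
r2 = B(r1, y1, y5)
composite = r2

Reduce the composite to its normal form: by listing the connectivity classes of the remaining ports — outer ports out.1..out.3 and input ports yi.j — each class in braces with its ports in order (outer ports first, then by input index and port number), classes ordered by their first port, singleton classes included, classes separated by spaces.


{out.1, y1.2, y4.3, y5.2} {out.2, y5.1} {out.3, y1.3, y5.3} {y1.1} {y2.1} {y2.2, y3.1, y3.3} {y2.3} {y3.2, y4.1} {y4.2}

Two ports join when wires chain via B-identified ports.
composing A on (y2, y4, y3), with out.j its own outer ports: {out.1} {out.2, y4.3} {out.3} {y2.1} {y2.2, y3.1, y3.3} {y2.3} {y3.2, y4.1} {y4.2}
composing B on (y2, y4, y3, y1, y5), with out.j its own outer ports: {out.1, y1.2, y4.3, y5.2} {out.2, y5.1} {out.3, y1.3, y5.3} {y1.1} {y2.1} {y2.2, y3.1, y3.3} {y2.3} {y3.2, y4.1} {y4.2}


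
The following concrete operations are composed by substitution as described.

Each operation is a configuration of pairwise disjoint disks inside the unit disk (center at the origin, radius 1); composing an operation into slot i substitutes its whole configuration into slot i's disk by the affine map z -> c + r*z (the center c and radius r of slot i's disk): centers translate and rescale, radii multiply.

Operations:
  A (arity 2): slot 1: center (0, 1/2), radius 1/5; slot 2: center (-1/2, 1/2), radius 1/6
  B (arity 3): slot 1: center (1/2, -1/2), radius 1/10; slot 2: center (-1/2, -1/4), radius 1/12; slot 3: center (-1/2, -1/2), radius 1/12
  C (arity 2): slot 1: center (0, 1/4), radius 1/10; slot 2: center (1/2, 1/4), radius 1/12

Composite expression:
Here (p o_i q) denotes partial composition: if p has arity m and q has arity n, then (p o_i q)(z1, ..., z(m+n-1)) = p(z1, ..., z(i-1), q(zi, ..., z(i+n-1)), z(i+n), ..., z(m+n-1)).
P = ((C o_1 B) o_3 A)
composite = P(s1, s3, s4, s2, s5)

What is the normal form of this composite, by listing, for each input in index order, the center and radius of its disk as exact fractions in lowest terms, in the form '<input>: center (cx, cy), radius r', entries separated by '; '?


s1: center (1/20, 1/5), radius 1/100; s2: center (-13/240, 49/240), radius 1/720; s3: center (-1/20, 9/40), radius 1/120; s4: center (-1/20, 49/240), radius 1/600; s5: center (1/2, 1/4), radius 1/12


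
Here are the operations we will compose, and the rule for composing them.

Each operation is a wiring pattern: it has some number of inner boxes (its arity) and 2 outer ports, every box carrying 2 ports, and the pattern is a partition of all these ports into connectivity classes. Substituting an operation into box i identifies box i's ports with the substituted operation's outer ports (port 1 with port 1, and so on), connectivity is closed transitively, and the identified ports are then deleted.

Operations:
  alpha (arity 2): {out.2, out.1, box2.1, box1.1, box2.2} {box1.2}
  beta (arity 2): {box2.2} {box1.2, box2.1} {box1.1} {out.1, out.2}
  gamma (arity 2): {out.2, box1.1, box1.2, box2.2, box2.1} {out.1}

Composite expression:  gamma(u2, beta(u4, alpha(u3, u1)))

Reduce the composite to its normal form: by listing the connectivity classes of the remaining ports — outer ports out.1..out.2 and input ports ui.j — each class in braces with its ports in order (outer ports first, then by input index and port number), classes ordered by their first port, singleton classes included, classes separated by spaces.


{out.1} {out.2, u2.1, u2.2} {u1.1, u1.2, u3.1, u4.2} {u3.2} {u4.1}

Substituting into gamma glues patterns; closure does the rest.
through alpha, on inputs (u3, u1): {out.1, out.2, u1.1, u1.2, u3.1} {u3.2} (out.j = stage outer ports)
through beta, on inputs (u4, u3, u1): {out.1, out.2} {u1.1, u1.2, u3.1, u4.2} {u3.2} {u4.1} (out.j = stage outer ports)
through gamma, on inputs (u2, u4, u3, u1): {out.1} {out.2, u2.1, u2.2} {u1.1, u1.2, u3.1, u4.2} {u3.2} {u4.1} (out.j = stage outer ports)


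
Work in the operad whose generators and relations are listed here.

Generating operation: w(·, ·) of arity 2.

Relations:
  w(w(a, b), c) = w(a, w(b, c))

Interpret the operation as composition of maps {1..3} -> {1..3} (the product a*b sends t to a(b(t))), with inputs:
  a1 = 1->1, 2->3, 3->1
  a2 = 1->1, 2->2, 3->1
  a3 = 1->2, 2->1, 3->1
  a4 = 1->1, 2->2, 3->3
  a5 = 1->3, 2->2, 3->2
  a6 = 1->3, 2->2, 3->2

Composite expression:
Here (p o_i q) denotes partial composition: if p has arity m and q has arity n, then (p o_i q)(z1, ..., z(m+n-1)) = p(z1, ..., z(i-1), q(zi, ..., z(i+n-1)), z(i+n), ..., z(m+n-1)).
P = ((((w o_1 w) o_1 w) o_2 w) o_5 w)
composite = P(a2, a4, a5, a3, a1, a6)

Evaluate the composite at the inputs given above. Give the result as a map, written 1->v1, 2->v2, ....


1->2, 2->1, 3->1

w(a4, a5) = 1->3, 2->2, 3->2
w(a2, w(a4, a5)) = 1->1, 2->2, 3->2
w(w(a2, w(a4, a5)), a3) = 1->2, 2->1, 3->1
w(a1, a6) = 1->1, 2->3, 3->3
w(w(w(a2, w(a4, a5)), a3), w(a1, a6)) = 1->2, 2->1, 3->1


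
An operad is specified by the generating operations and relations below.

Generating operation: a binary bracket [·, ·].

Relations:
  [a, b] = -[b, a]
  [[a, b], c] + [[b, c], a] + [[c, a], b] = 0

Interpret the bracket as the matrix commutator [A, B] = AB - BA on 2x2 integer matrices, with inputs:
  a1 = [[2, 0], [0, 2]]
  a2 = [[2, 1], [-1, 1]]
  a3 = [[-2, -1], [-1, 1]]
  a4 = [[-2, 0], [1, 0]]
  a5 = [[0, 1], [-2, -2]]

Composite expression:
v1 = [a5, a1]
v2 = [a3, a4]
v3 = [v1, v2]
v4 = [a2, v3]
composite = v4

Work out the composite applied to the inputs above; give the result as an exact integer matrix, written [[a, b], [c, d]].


[a5, a1] = [[0, 0], [0, 0]]
[a3, a4] = [[-1, -2], [5, 1]]
[[a5, a1], [a3, a4]] = [[0, 0], [0, 0]]
[a2, [[a5, a1], [a3, a4]]] = [[0, 0], [0, 0]]

[[0, 0], [0, 0]]


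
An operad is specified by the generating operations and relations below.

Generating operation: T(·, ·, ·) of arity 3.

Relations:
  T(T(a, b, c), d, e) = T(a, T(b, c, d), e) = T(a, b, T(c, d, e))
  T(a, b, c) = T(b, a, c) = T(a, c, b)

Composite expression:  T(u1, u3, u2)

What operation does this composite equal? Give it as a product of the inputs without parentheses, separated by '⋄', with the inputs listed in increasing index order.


Any arrangement under T is one operation, so sort the u-inputs.
T(u1, u3, u2) flattens to u1 ⋄ u3 ⋄ u2
the factors in increasing index order: u1 ⋄ u2 ⋄ u3

u1 ⋄ u2 ⋄ u3


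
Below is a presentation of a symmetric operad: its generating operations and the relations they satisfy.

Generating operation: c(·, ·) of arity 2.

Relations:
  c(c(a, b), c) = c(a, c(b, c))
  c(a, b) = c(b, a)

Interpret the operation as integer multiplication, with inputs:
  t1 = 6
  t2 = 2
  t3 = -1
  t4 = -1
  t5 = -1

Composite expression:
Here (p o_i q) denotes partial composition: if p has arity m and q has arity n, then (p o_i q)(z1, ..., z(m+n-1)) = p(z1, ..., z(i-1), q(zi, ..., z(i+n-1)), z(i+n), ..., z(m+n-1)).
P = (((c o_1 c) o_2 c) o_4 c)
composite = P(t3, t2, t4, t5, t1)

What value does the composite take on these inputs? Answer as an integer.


-12

c(t2, t4) = -2
c(t3, c(t2, t4)) = 2
c(t5, t1) = -6
c(c(t3, c(t2, t4)), c(t5, t1)) = -12


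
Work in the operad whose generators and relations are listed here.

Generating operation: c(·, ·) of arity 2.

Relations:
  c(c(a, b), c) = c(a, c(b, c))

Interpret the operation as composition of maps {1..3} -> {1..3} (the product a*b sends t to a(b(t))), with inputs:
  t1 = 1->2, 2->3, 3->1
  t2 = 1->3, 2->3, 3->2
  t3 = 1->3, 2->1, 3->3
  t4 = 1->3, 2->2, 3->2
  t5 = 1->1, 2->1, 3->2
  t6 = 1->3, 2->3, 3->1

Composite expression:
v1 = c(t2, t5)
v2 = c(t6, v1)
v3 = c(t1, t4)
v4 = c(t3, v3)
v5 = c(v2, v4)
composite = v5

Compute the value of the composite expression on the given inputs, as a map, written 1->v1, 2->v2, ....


1->1, 2->1, 3->1

c(t2, t5) = 1->3, 2->3, 3->3
c(t6, c(t2, t5)) = 1->1, 2->1, 3->1
c(t1, t4) = 1->1, 2->3, 3->3
c(t3, c(t1, t4)) = 1->3, 2->3, 3->3
c(c(t6, c(t2, t5)), c(t3, c(t1, t4))) = 1->1, 2->1, 3->1


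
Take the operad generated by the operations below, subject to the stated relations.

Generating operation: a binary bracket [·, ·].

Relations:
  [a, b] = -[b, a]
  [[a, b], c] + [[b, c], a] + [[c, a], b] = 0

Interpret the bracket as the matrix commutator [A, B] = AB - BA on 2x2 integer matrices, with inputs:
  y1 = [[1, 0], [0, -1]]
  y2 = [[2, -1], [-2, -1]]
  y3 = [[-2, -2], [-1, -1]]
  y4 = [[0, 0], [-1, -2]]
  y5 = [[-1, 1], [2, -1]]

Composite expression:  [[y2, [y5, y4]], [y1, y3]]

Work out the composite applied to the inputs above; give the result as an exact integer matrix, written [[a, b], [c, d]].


[[-48, 64], [32, 48]]

[y5, y4] = [[-1, -2], [4, 1]]
[y2, [y5, y4]] = [[-8, -8], [-8, 8]]
[y1, y3] = [[0, -4], [2, 0]]
[[y2, [y5, y4]], [y1, y3]] = [[-48, 64], [32, 48]]


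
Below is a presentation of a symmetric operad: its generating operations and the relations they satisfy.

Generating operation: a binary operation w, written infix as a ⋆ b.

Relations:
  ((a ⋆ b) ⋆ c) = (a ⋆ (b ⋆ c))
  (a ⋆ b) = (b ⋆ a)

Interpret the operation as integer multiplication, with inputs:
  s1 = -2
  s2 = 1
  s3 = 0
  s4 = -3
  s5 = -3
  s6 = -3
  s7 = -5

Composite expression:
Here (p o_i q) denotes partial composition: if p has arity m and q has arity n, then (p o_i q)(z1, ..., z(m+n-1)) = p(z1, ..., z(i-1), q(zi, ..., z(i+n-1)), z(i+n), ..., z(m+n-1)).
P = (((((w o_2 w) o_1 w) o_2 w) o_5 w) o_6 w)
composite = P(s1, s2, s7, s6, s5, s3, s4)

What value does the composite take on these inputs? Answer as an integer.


0

(s2 ⋆ s7) = -5
(s1 ⋆ (s2 ⋆ s7)) = 10
(s3 ⋆ s4) = 0
(s5 ⋆ (s3 ⋆ s4)) = 0
(s6 ⋆ (s5 ⋆ (s3 ⋆ s4))) = 0
((s1 ⋆ (s2 ⋆ s7)) ⋆ (s6 ⋆ (s5 ⋆ (s3 ⋆ s4)))) = 0


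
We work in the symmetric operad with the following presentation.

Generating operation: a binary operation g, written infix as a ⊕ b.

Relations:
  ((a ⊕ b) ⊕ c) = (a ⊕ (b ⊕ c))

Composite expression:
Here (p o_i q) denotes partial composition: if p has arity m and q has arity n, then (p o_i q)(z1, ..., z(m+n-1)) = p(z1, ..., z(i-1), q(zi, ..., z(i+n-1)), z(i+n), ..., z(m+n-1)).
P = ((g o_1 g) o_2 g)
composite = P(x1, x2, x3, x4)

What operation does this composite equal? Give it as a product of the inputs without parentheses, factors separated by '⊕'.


x1 ⊕ x2 ⊕ x3 ⊕ x4

Under associativity of g, the answer is the x's in reading order.
(x2 ⊕ x3) flattens to x2 ⊕ x3
(x1 ⊕ (x2 ⊕ x3)) flattens to x1 ⊕ x2 ⊕ x3
((x1 ⊕ (x2 ⊕ x3)) ⊕ x4) flattens to x1 ⊕ x2 ⊕ x3 ⊕ x4


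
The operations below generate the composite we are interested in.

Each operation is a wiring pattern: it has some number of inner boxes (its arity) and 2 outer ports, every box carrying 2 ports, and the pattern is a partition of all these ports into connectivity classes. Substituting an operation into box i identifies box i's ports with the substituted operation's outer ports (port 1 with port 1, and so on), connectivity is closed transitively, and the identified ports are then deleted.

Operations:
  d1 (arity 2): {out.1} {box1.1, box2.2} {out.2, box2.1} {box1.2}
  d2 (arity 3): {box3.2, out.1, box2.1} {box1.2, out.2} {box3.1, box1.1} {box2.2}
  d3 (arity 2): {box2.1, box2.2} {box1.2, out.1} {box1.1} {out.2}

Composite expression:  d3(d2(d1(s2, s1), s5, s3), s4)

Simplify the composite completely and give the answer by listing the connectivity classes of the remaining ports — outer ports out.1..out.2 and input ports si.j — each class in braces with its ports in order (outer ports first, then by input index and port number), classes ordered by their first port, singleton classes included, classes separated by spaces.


Connectivity passes through glued d3-boundaries; trace each wire chain.
through d1, on inputs (s2, s1): {out.1} {out.2, s1.1} {s1.2, s2.1} {s2.2} (out.j = stage outer ports)
through d2, on inputs (s2, s1, s5, s3): {out.1, s3.2, s5.1} {out.2, s1.1} {s1.2, s2.1} {s2.2} {s3.1} {s5.2} (out.j = stage outer ports)
through d3, on inputs (s2, s1, s5, s3, s4): {out.1, s1.1} {out.2} {s1.2, s2.1} {s2.2} {s3.1} {s3.2, s5.1} {s4.1, s4.2} {s5.2} (out.j = stage outer ports)

{out.1, s1.1} {out.2} {s1.2, s2.1} {s2.2} {s3.1} {s3.2, s5.1} {s4.1, s4.2} {s5.2}


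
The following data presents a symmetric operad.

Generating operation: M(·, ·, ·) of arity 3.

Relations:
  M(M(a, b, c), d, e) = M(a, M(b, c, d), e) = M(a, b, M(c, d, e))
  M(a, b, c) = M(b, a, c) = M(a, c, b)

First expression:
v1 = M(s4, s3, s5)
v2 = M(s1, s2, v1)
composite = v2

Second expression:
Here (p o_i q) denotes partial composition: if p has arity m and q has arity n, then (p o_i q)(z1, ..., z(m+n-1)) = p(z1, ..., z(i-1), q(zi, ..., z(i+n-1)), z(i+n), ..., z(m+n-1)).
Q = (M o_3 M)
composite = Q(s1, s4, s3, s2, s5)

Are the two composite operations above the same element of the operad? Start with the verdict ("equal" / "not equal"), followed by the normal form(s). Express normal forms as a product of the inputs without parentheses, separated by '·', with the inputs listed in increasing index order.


equal; the common form is s1 · s2 · s3 · s4 · s5

The first composite normalizes to s1 · s2 · s3 · s4 · s5
The second composite normalizes to s1 · s2 · s3 · s4 · s5
One common form — equal.


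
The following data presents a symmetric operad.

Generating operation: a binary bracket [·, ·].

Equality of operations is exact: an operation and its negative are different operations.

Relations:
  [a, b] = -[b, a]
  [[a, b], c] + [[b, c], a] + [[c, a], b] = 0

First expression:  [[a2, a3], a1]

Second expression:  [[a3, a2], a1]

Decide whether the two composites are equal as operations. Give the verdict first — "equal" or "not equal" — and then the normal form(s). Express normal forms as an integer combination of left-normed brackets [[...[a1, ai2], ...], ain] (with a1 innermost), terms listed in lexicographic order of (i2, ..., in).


not equal — first -[[a1, a2], a3] + [[a1, a3], a2], second [[a1, a2], a3] - [[a1, a3], a2]

The first composite normalizes to -[[a1, a2], a3] + [[a1, a3], a2]
The second composite normalizes to [[a1, a2], a3] - [[a1, a3], a2]
The normal forms differ: not equal.


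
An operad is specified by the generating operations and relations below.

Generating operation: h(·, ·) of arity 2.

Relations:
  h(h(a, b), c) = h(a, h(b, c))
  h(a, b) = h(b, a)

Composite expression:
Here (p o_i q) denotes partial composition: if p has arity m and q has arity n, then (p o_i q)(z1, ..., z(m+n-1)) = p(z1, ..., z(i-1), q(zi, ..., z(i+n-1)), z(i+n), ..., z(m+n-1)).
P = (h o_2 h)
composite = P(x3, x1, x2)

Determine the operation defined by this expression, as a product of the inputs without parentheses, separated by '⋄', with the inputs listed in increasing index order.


Reordering under h is free, so list the x-inputs canonically.
h(x1, x2) reduces to x1 ⋄ x2
h(x3, h(x1, x2)) reduces to x3 ⋄ x1 ⋄ x2
sorting the factors by input index: x1 ⋄ x2 ⋄ x3

x1 ⋄ x2 ⋄ x3


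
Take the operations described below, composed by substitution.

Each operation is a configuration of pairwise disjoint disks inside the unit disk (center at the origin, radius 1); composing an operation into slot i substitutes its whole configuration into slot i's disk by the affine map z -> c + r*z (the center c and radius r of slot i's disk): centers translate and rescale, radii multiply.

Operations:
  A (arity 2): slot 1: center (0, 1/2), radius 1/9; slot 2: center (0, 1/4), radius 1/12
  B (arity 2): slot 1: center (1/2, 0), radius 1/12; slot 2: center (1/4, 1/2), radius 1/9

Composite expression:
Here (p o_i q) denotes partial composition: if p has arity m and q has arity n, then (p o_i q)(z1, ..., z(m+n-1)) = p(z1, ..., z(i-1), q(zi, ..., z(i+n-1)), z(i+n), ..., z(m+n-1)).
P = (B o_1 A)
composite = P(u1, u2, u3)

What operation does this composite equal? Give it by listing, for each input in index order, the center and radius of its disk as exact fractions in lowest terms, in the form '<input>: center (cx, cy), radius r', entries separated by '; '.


Below B, radii multiply path by path; the u-disk centers shift.
u1 passes through 2 substitutions, ending at center (1/2, 1/24), radius 1/108
u2 passes through 2 substitutions, ending at center (1/2, 1/48), radius 1/144
u3 passes through 1 substitution, ending at center (1/4, 1/2), radius 1/9

u1: center (1/2, 1/24), radius 1/108; u2: center (1/2, 1/48), radius 1/144; u3: center (1/4, 1/2), radius 1/9


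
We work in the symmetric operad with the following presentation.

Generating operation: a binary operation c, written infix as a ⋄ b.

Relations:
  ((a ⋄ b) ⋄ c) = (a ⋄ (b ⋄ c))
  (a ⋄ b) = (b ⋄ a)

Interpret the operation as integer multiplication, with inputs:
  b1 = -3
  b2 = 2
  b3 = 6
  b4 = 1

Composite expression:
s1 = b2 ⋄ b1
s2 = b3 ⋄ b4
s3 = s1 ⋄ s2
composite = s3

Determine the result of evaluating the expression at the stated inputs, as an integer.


-36


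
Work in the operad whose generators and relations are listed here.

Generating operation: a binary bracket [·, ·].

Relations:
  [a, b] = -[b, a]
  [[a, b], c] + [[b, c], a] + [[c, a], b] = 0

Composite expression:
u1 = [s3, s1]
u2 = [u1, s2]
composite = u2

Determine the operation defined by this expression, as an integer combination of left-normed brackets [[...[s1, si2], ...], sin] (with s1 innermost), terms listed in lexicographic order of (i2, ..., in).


Antisymmetry and Jacobi reduce to s1-anchored left-normed brackets.
Composite bracket: [[s3, s1], s2]
Each bracket splits as ab - ba, giving 4 signed words (2^2 = 4).
Words beginning with s1 determine it all:
  s1s3s2 (sign -1) contributes -[[s1, s3], s2]

-[[s1, s3], s2]


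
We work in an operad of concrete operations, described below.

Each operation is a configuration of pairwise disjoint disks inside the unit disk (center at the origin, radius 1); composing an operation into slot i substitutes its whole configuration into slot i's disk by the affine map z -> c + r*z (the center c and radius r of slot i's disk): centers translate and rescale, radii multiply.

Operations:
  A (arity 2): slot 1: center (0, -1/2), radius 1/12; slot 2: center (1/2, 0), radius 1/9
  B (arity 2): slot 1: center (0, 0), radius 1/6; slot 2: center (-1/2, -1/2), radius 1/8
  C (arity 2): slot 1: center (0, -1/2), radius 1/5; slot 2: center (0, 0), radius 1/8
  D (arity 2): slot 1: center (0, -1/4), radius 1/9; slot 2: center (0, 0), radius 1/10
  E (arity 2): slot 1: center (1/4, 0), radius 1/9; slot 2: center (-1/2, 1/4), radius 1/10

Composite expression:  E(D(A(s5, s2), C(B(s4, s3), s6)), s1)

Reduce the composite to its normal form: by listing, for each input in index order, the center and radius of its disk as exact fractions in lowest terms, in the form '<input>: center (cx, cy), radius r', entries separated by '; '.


s1: center (-1/2, 1/4), radius 1/10; s2: center (83/324, -1/36), radius 1/729; s3: center (56/225, -1/150), radius 1/3600; s4: center (1/4, -1/180), radius 1/2700; s5: center (1/4, -11/324), radius 1/972; s6: center (1/4, 0), radius 1/720


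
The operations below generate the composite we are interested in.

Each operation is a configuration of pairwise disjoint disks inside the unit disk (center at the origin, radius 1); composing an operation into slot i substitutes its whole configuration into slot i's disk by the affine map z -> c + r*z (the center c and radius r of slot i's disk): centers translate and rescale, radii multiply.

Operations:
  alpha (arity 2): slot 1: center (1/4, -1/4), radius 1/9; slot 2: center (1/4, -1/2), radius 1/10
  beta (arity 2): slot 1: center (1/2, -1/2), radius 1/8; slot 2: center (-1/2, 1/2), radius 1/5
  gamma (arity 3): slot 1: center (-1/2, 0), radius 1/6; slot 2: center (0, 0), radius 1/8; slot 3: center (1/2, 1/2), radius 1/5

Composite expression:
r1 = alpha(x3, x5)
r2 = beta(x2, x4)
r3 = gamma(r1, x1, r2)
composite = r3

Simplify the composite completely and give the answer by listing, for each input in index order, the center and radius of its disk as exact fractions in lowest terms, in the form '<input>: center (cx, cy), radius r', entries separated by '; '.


x1: center (0, 0), radius 1/8; x2: center (3/5, 2/5), radius 1/40; x3: center (-11/24, -1/24), radius 1/54; x4: center (2/5, 3/5), radius 1/25; x5: center (-11/24, -1/12), radius 1/60

Only the slot chain above each x matters under gamma; compose those maps.
input x3: composing its 2 substitution steps yields center (-11/24, -1/24), radius 1/54
input x5: composing its 2 substitution steps yields center (-11/24, -1/12), radius 1/60
input x1: composing its 1 substitution step yields center (0, 0), radius 1/8
input x2: composing its 2 substitution steps yields center (3/5, 2/5), radius 1/40
input x4: composing its 2 substitution steps yields center (2/5, 3/5), radius 1/25


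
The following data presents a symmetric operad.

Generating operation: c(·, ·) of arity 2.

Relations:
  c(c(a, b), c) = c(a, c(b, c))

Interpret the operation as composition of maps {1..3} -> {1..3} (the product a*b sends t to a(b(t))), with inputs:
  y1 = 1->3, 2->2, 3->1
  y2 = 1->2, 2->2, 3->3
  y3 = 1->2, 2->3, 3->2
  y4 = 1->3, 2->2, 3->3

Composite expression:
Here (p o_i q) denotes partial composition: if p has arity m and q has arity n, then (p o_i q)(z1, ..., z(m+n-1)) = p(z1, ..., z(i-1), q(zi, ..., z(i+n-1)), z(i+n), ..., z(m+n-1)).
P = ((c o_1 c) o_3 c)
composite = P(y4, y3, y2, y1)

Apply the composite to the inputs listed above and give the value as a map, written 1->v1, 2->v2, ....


c(y4, y3) = 1->2, 2->3, 3->2
c(y2, y1) = 1->3, 2->2, 3->2
c(c(y4, y3), c(y2, y1)) = 1->2, 2->3, 3->3

1->2, 2->3, 3->3


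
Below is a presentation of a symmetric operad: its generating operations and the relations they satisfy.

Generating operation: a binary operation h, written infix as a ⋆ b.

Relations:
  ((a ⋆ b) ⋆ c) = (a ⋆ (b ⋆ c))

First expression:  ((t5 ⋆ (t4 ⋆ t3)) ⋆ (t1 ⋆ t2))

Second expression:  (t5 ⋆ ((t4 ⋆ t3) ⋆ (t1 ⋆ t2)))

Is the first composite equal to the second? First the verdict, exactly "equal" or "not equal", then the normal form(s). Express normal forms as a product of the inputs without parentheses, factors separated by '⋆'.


Reducing the first expression gives t5 ⋆ t4 ⋆ t3 ⋆ t1 ⋆ t2
Reducing the second expression gives t5 ⋆ t4 ⋆ t3 ⋆ t1 ⋆ t2
The forms coincide; equal.

equal: each reduces to t5 ⋆ t4 ⋆ t3 ⋆ t1 ⋆ t2


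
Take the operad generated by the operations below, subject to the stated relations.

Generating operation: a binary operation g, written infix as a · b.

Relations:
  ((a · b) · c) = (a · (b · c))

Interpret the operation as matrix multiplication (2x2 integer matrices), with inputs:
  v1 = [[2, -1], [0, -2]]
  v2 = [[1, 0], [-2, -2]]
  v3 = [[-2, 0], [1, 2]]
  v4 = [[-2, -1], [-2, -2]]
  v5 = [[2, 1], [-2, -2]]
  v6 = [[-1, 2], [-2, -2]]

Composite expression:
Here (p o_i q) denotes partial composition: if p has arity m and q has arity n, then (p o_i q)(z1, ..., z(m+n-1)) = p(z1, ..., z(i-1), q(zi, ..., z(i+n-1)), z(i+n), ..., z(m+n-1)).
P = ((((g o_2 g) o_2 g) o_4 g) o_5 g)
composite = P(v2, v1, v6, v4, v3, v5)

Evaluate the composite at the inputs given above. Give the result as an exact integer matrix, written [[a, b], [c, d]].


[[72, 60], [-320, -256]]

(v1 · v6) = [[0, 6], [4, 4]]
(v3 · v5) = [[-4, -2], [-2, -3]]
(v4 · (v3 · v5)) = [[10, 7], [12, 10]]
((v1 · v6) · (v4 · (v3 · v5))) = [[72, 60], [88, 68]]
(v2 · ((v1 · v6) · (v4 · (v3 · v5)))) = [[72, 60], [-320, -256]]


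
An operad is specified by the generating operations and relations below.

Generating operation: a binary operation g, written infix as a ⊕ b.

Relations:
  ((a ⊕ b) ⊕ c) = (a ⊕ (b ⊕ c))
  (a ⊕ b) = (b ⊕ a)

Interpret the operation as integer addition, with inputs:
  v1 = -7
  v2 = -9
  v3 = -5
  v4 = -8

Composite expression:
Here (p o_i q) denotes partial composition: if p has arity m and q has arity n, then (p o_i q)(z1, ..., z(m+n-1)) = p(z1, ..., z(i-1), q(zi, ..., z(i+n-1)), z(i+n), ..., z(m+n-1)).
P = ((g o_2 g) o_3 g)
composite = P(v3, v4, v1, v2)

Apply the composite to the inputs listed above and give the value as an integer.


-29

(v1 ⊕ v2) = -16
(v4 ⊕ (v1 ⊕ v2)) = -24
(v3 ⊕ (v4 ⊕ (v1 ⊕ v2))) = -29


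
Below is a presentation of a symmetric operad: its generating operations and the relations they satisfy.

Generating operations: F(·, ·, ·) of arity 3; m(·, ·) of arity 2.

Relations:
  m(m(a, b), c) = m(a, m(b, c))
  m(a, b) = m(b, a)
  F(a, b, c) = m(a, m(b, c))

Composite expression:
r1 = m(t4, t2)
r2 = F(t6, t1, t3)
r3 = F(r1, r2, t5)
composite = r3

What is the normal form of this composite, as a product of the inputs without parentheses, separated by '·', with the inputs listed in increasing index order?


t1 · t2 · t3 · t4 · t5 · t6

Both nesting and order wash out for F; what remains is which t's occur.
m(t4, t2) collapses to t4 · t2
F(t6, t1, t3) collapses to t6 · t1 · t3
F(m(t4, t2), F(t6, t1, t3), t5) collapses to t4 · t2 · t6 · t1 · t3 · t5
the factors in increasing index order: t1 · t2 · t3 · t4 · t5 · t6


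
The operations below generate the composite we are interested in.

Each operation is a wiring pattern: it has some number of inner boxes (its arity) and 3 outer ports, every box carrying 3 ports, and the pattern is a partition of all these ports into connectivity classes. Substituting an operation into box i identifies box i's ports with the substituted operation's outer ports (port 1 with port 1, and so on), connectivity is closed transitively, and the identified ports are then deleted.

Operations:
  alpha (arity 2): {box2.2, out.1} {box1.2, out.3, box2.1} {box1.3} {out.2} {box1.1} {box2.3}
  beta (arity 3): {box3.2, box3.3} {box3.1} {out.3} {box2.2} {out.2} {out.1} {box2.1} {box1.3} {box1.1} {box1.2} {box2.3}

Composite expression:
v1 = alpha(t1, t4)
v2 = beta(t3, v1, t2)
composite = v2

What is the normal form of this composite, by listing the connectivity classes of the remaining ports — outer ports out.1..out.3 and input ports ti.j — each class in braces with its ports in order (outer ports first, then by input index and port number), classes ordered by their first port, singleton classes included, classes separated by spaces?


{out.1} {out.2} {out.3} {t1.1} {t1.2, t4.1} {t1.3} {t2.1} {t2.2, t2.3} {t3.1} {t3.2} {t3.3} {t4.2} {t4.3}

Two ports join when wires chain via beta-identified ports.
alpha over (t1, t4) gives {out.1, t4.2} {out.2} {out.3, t1.2, t4.1} {t1.1} {t1.3} {t4.3}, out.j being that stage's outer ports
beta over (t3, t1, t4, t2) gives {out.1} {out.2} {out.3} {t1.1} {t1.2, t4.1} {t1.3} {t2.1} {t2.2, t2.3} {t3.1} {t3.2} {t3.3} {t4.2} {t4.3}, out.j being that stage's outer ports


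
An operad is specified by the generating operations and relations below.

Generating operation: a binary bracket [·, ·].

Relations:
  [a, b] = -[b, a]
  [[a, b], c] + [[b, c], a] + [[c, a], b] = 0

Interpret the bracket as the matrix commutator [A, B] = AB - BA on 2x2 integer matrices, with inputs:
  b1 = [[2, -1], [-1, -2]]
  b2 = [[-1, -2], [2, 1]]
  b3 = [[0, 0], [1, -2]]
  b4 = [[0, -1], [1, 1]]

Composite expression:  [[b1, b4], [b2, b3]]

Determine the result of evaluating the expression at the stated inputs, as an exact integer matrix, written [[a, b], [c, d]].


[b1, b4] = [[-2, -5], [-3, 2]]
[b2, b3] = [[-2, 4], [6, 2]]
[[b1, b4], [b2, b3]] = [[-18, -36], [36, 18]]

[[-18, -36], [36, 18]]


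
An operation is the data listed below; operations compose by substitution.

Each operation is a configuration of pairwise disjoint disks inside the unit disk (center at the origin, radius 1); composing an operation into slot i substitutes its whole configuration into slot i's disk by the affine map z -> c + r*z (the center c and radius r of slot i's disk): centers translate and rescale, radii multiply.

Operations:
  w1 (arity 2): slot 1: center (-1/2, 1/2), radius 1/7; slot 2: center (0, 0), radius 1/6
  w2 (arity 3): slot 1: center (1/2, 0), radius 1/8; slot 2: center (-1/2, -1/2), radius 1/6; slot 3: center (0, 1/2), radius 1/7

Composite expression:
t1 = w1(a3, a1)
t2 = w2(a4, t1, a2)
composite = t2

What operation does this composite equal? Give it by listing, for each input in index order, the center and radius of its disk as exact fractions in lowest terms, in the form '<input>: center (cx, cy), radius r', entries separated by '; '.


a1: center (-1/2, -1/2), radius 1/36; a2: center (0, 1/2), radius 1/7; a3: center (-7/12, -5/12), radius 1/42; a4: center (1/2, 0), radius 1/8

Below w2, radii multiply path by path; the a-disk centers shift.
a4: after 1 affine step, its disk has center (1/2, 0), radius 1/8
a3: after 2 affine steps, its disk has center (-7/12, -5/12), radius 1/42
a1: after 2 affine steps, its disk has center (-1/2, -1/2), radius 1/36
a2: after 1 affine step, its disk has center (0, 1/2), radius 1/7


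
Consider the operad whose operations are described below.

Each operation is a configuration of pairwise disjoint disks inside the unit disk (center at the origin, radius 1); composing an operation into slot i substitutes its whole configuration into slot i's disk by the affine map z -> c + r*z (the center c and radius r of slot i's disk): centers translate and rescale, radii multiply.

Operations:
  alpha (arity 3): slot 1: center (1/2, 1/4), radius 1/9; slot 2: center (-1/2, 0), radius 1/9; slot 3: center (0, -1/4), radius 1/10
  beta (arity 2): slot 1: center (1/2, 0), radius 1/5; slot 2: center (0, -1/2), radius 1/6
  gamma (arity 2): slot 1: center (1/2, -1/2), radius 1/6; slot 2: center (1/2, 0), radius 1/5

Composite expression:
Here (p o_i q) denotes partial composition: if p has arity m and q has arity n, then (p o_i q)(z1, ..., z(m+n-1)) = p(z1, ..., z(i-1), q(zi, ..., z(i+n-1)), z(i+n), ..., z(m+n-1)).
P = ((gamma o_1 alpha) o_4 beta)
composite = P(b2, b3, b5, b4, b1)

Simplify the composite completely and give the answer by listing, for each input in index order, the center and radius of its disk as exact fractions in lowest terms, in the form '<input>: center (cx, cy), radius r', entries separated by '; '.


b1: center (1/2, -1/10), radius 1/30; b2: center (7/12, -11/24), radius 1/54; b3: center (5/12, -1/2), radius 1/54; b4: center (3/5, 0), radius 1/25; b5: center (1/2, -13/24), radius 1/60

Nesting under gamma composes maps z -> c + r*z down each b-path.
tracing b2 down its 2-map path: center (7/12, -11/24), radius 1/54
tracing b3 down its 2-map path: center (5/12, -1/2), radius 1/54
tracing b5 down its 2-map path: center (1/2, -13/24), radius 1/60
tracing b4 down its 2-map path: center (3/5, 0), radius 1/25
tracing b1 down its 2-map path: center (1/2, -1/10), radius 1/30


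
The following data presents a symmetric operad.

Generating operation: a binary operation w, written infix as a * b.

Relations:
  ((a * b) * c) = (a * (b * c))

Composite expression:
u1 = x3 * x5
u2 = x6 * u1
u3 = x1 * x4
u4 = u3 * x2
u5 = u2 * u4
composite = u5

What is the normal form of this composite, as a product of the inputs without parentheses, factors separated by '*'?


x6 * x3 * x5 * x1 * x4 * x2


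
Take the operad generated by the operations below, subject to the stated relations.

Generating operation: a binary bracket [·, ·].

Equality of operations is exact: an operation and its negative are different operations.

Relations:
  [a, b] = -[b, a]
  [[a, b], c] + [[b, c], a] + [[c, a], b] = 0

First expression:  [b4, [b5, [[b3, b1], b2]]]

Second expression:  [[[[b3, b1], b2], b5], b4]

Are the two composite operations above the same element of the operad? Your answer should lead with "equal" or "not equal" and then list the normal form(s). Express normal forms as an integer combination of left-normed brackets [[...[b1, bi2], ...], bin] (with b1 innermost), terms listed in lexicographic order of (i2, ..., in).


equal; the common form is -[[[[b1, b3], b2], b5], b4]

The first expression, normalized: -[[[[b1, b3], b2], b5], b4]
The second expression, normalized: -[[[[b1, b3], b2], b5], b4]
Same normal form: equal.


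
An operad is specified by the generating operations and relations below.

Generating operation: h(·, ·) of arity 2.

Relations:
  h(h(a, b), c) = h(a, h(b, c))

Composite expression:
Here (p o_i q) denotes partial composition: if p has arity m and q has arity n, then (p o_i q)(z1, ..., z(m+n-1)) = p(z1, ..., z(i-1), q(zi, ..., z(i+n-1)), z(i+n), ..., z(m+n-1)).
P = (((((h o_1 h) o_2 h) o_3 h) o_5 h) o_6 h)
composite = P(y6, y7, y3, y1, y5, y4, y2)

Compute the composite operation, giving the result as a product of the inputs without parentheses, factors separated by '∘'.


y6 ∘ y7 ∘ y3 ∘ y1 ∘ y5 ∘ y4 ∘ y2


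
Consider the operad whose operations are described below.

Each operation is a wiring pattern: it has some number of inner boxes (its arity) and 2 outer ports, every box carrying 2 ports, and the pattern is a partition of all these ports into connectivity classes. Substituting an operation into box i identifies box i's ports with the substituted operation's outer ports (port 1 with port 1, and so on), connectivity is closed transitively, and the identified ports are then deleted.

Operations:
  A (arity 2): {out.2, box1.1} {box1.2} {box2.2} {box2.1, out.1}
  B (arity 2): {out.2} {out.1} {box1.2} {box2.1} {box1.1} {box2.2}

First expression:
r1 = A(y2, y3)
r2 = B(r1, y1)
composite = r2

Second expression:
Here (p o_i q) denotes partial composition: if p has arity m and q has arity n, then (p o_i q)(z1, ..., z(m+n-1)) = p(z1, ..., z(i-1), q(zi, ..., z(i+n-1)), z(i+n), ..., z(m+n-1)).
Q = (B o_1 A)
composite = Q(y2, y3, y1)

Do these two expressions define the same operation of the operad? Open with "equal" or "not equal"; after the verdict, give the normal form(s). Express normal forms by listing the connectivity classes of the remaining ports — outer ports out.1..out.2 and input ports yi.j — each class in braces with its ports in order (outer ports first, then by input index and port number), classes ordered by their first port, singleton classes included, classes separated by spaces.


equal; both compose to {out.1} {out.2} {y1.1} {y1.2} {y2.1} {y2.2} {y3.1} {y3.2}

In normal form, the first expression is {out.1} {out.2} {y1.1} {y1.2} {y2.1} {y2.2} {y3.1} {y3.2}
In normal form, the second expression is {out.1} {out.2} {y1.1} {y1.2} {y2.1} {y2.2} {y3.1} {y3.2}
Same normal form: equal.


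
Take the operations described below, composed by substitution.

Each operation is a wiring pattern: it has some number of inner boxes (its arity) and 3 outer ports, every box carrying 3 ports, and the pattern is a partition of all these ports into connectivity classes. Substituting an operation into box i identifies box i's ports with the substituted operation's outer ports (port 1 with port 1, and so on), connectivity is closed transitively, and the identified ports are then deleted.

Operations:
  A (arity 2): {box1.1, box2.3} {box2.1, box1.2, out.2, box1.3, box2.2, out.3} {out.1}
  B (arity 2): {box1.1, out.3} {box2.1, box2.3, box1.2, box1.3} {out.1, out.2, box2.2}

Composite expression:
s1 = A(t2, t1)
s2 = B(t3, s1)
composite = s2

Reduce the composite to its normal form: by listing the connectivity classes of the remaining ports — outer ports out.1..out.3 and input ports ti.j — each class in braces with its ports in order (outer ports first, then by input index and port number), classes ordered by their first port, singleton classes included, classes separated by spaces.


{out.1, out.2, t1.1, t1.2, t2.2, t2.3, t3.2, t3.3} {out.3, t3.1} {t1.3, t2.1}

After gluing at B, chains via deleted ports link the t-ports.
A over (t2, t1) gives {out.1} {out.2, out.3, t1.1, t1.2, t2.2, t2.3} {t1.3, t2.1}, out.j being that stage's outer ports
B over (t3, t2, t1) gives {out.1, out.2, t1.1, t1.2, t2.2, t2.3, t3.2, t3.3} {out.3, t3.1} {t1.3, t2.1}, out.j being that stage's outer ports


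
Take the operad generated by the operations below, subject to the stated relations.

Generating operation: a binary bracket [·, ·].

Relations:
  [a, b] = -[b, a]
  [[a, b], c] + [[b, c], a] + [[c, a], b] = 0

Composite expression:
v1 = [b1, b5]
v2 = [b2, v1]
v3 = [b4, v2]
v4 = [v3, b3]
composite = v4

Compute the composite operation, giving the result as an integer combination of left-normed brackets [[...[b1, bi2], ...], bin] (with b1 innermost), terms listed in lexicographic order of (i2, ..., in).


[[[[b1, b5], b2], b4], b3]

In the tensor algebra, words opening b1 carry the b1-anchored form.
Composite bracket: [[b4, [b2, [b1, b5]]], b3]
Under [a, b] = ab - ba we get 16 signed associative words (2^4 = 16).
Words beginning with b1 determine it all:
  the word b1b5b2b4b3 carries sign +1 and contributes +[[[[b1, b5], b2], b4], b3]


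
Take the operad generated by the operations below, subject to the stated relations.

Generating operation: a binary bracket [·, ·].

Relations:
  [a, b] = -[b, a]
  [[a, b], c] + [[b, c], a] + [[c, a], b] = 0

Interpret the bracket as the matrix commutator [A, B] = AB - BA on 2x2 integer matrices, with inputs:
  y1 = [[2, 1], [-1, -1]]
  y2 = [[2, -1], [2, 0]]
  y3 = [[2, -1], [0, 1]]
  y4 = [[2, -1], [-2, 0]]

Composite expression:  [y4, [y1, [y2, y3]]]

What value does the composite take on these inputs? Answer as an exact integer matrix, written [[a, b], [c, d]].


[y2, y3] = [[2, -1], [2, -2]]
[y1, [y2, y3]] = [[1, -7], [-10, -1]]
[y4, [y1, [y2, y3]]] = [[-4, -12], [16, 4]]

[[-4, -12], [16, 4]]
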